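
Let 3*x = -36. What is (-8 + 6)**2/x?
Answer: -1/3 ≈ -0.33333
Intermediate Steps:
x = -12 (x = (1/3)*(-36) = -12)
(-8 + 6)**2/x = (-8 + 6)**2/(-12) = (-2)**2*(-1/12) = 4*(-1/12) = -1/3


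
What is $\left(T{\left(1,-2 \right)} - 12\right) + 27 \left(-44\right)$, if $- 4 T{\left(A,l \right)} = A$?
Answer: $- \frac{4801}{4} \approx -1200.3$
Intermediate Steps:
$T{\left(A,l \right)} = - \frac{A}{4}$
$\left(T{\left(1,-2 \right)} - 12\right) + 27 \left(-44\right) = \left(\left(- \frac{1}{4}\right) 1 - 12\right) + 27 \left(-44\right) = \left(- \frac{1}{4} - 12\right) - 1188 = - \frac{49}{4} - 1188 = - \frac{4801}{4}$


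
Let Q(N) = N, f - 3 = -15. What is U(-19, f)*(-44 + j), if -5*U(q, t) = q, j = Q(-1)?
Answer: -171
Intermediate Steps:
f = -12 (f = 3 - 15 = -12)
j = -1
U(q, t) = -q/5
U(-19, f)*(-44 + j) = (-⅕*(-19))*(-44 - 1) = (19/5)*(-45) = -171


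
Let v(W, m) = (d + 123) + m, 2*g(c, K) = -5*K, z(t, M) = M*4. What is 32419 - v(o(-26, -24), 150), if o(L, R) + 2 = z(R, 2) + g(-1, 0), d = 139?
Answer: 32007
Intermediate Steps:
z(t, M) = 4*M
g(c, K) = -5*K/2 (g(c, K) = (-5*K)/2 = -5*K/2)
o(L, R) = 6 (o(L, R) = -2 + (4*2 - 5/2*0) = -2 + (8 + 0) = -2 + 8 = 6)
v(W, m) = 262 + m (v(W, m) = (139 + 123) + m = 262 + m)
32419 - v(o(-26, -24), 150) = 32419 - (262 + 150) = 32419 - 1*412 = 32419 - 412 = 32007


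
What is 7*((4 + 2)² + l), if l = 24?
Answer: 420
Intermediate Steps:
7*((4 + 2)² + l) = 7*((4 + 2)² + 24) = 7*(6² + 24) = 7*(36 + 24) = 7*60 = 420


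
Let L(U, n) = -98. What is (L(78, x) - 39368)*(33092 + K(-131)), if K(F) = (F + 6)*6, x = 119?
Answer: -1276409372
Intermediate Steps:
K(F) = 36 + 6*F (K(F) = (6 + F)*6 = 36 + 6*F)
(L(78, x) - 39368)*(33092 + K(-131)) = (-98 - 39368)*(33092 + (36 + 6*(-131))) = -39466*(33092 + (36 - 786)) = -39466*(33092 - 750) = -39466*32342 = -1276409372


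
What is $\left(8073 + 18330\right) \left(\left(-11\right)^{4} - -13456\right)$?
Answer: $741845091$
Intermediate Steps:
$\left(8073 + 18330\right) \left(\left(-11\right)^{4} - -13456\right) = 26403 \left(14641 + 13456\right) = 26403 \cdot 28097 = 741845091$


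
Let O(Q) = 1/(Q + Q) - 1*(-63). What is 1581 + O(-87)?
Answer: 286055/174 ≈ 1644.0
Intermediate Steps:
O(Q) = 63 + 1/(2*Q) (O(Q) = 1/(2*Q) + 63 = 63 + 1/(2*Q))
1581 + O(-87) = 1581 + (63 + (½)/(-87)) = 1581 + (63 + (½)*(-1/87)) = 1581 + (63 - 1/174) = 1581 + 10961/174 = 286055/174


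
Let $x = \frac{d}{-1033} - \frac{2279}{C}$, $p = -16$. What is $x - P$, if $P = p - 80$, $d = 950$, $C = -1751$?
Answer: $\frac{174333925}{1808783} \approx 96.382$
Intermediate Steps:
$x = \frac{690757}{1808783}$ ($x = \frac{950}{-1033} - \frac{2279}{-1751} = 950 \left(- \frac{1}{1033}\right) - - \frac{2279}{1751} = - \frac{950}{1033} + \frac{2279}{1751} = \frac{690757}{1808783} \approx 0.38189$)
$P = -96$ ($P = -16 - 80 = -96$)
$x - P = \frac{690757}{1808783} - -96 = \frac{690757}{1808783} + 96 = \frac{174333925}{1808783}$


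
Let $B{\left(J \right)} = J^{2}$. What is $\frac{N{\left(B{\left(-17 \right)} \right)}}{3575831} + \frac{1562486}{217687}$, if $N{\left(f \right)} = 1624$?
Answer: $\frac{798219914222}{111201703271} \approx 7.1781$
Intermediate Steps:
$\frac{N{\left(B{\left(-17 \right)} \right)}}{3575831} + \frac{1562486}{217687} = \frac{1624}{3575831} + \frac{1562486}{217687} = 1624 \cdot \frac{1}{3575831} + 1562486 \cdot \frac{1}{217687} = \frac{232}{510833} + \frac{1562486}{217687} = \frac{798219914222}{111201703271}$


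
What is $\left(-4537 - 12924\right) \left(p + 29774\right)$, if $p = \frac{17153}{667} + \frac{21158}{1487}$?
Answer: $- \frac{516327628916323}{991829} \approx -5.2058 \cdot 10^{8}$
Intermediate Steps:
$p = \frac{39618897}{991829}$ ($p = 17153 \cdot \frac{1}{667} + 21158 \cdot \frac{1}{1487} = \frac{17153}{667} + \frac{21158}{1487} = \frac{39618897}{991829} \approx 39.945$)
$\left(-4537 - 12924\right) \left(p + 29774\right) = \left(-4537 - 12924\right) \left(\frac{39618897}{991829} + 29774\right) = \left(-17461\right) \frac{29570335543}{991829} = - \frac{516327628916323}{991829}$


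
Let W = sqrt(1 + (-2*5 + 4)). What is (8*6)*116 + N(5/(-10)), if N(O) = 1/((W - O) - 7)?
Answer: 1052326/189 - 4*I*sqrt(5)/189 ≈ 5567.9 - 0.047324*I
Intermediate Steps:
W = I*sqrt(5) (W = sqrt(1 + (-10 + 4)) = sqrt(1 - 6) = sqrt(-5) = I*sqrt(5) ≈ 2.2361*I)
N(O) = 1/(-7 - O + I*sqrt(5)) (N(O) = 1/((I*sqrt(5) - O) - 7) = 1/((-O + I*sqrt(5)) - 7) = 1/(-7 - O + I*sqrt(5)))
(8*6)*116 + N(5/(-10)) = (8*6)*116 - 1/(7 + 5/(-10) - I*sqrt(5)) = 48*116 - 1/(7 + 5*(-1/10) - I*sqrt(5)) = 5568 - 1/(7 - 1/2 - I*sqrt(5)) = 5568 - 1/(13/2 - I*sqrt(5))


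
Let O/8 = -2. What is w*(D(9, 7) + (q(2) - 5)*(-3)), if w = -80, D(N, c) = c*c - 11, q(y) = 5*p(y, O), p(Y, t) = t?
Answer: -23440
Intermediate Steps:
O = -16 (O = 8*(-2) = -16)
q(y) = -80 (q(y) = 5*(-16) = -80)
D(N, c) = -11 + c**2 (D(N, c) = c**2 - 11 = -11 + c**2)
w*(D(9, 7) + (q(2) - 5)*(-3)) = -80*((-11 + 7**2) + (-80 - 5)*(-3)) = -80*((-11 + 49) - 85*(-3)) = -80*(38 + 255) = -80*293 = -23440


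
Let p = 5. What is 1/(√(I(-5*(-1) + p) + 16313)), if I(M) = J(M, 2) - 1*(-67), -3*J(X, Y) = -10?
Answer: √5898/9830 ≈ 0.0078127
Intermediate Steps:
J(X, Y) = 10/3 (J(X, Y) = -⅓*(-10) = 10/3)
I(M) = 211/3 (I(M) = 10/3 - 1*(-67) = 10/3 + 67 = 211/3)
1/(√(I(-5*(-1) + p) + 16313)) = 1/(√(211/3 + 16313)) = 1/(√(49150/3)) = 1/(5*√5898/3) = √5898/9830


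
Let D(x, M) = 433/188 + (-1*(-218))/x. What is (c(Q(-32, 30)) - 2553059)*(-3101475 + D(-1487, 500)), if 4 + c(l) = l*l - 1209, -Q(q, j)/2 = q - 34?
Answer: 549884218455591156/69889 ≈ 7.8680e+12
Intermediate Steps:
Q(q, j) = 68 - 2*q (Q(q, j) = -2*(q - 34) = -2*(-34 + q) = 68 - 2*q)
D(x, M) = 433/188 + 218/x (D(x, M) = 433*(1/188) + 218/x = 433/188 + 218/x)
c(l) = -1213 + l**2 (c(l) = -4 + (l*l - 1209) = -4 + (l**2 - 1209) = -4 + (-1209 + l**2) = -1213 + l**2)
(c(Q(-32, 30)) - 2553059)*(-3101475 + D(-1487, 500)) = ((-1213 + (68 - 2*(-32))**2) - 2553059)*(-3101475 + (433/188 + 218/(-1487))) = ((-1213 + (68 + 64)**2) - 2553059)*(-3101475 + (433/188 + 218*(-1/1487))) = ((-1213 + 132**2) - 2553059)*(-3101475 + (433/188 - 218/1487)) = ((-1213 + 17424) - 2553059)*(-3101475 + 602887/279556) = (16211 - 2553059)*(-867035342213/279556) = -2536848*(-867035342213/279556) = 549884218455591156/69889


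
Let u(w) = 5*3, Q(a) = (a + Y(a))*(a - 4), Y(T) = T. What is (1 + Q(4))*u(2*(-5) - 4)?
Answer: 15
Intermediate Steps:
Q(a) = 2*a*(-4 + a) (Q(a) = (a + a)*(a - 4) = (2*a)*(-4 + a) = 2*a*(-4 + a))
u(w) = 15
(1 + Q(4))*u(2*(-5) - 4) = (1 + 2*4*(-4 + 4))*15 = (1 + 2*4*0)*15 = (1 + 0)*15 = 1*15 = 15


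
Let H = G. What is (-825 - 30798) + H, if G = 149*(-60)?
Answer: -40563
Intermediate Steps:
G = -8940
H = -8940
(-825 - 30798) + H = (-825 - 30798) - 8940 = -31623 - 8940 = -40563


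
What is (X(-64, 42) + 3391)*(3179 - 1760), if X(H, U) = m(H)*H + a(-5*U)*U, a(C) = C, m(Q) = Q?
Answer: -1891527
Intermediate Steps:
X(H, U) = H**2 - 5*U**2 (X(H, U) = H*H + (-5*U)*U = H**2 - 5*U**2)
(X(-64, 42) + 3391)*(3179 - 1760) = (((-64)**2 - 5*42**2) + 3391)*(3179 - 1760) = ((4096 - 5*1764) + 3391)*1419 = ((4096 - 8820) + 3391)*1419 = (-4724 + 3391)*1419 = -1333*1419 = -1891527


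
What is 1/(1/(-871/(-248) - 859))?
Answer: -212161/248 ≈ -855.49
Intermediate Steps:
1/(1/(-871/(-248) - 859)) = 1/(1/(-871*(-1/248) - 859)) = 1/(1/(871/248 - 859)) = 1/(1/(-212161/248)) = 1/(-248/212161) = -212161/248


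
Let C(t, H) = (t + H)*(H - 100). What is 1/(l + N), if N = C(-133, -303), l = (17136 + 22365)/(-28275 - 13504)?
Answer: 41779/7340865031 ≈ 5.6913e-6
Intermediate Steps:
l = -39501/41779 (l = 39501/(-41779) = 39501*(-1/41779) = -39501/41779 ≈ -0.94547)
C(t, H) = (-100 + H)*(H + t) (C(t, H) = (H + t)*(-100 + H) = (-100 + H)*(H + t))
N = 175708 (N = (-303)² - 100*(-303) - 100*(-133) - 303*(-133) = 91809 + 30300 + 13300 + 40299 = 175708)
1/(l + N) = 1/(-39501/41779 + 175708) = 1/(7340865031/41779) = 41779/7340865031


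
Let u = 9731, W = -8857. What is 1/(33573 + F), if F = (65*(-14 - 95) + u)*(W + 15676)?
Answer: 1/18076647 ≈ 5.5320e-8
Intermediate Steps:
F = 18043074 (F = (65*(-14 - 95) + 9731)*(-8857 + 15676) = (65*(-109) + 9731)*6819 = (-7085 + 9731)*6819 = 2646*6819 = 18043074)
1/(33573 + F) = 1/(33573 + 18043074) = 1/18076647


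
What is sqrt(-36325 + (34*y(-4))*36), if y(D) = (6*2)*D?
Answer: I*sqrt(95077) ≈ 308.35*I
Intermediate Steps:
y(D) = 12*D
sqrt(-36325 + (34*y(-4))*36) = sqrt(-36325 + (34*(12*(-4)))*36) = sqrt(-36325 + (34*(-48))*36) = sqrt(-36325 - 1632*36) = sqrt(-36325 - 58752) = sqrt(-95077) = I*sqrt(95077)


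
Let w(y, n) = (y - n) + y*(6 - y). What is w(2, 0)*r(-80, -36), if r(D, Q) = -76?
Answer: -760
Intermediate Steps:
w(y, n) = y - n + y*(6 - y)
w(2, 0)*r(-80, -36) = (-1*0 - 1*2² + 7*2)*(-76) = (0 - 1*4 + 14)*(-76) = (0 - 4 + 14)*(-76) = 10*(-76) = -760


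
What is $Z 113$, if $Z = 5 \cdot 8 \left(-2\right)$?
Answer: $-9040$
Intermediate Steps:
$Z = -80$ ($Z = 40 \left(-2\right) = -80$)
$Z 113 = \left(-80\right) 113 = -9040$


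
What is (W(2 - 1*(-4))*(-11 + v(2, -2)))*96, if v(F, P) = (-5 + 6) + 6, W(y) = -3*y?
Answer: 6912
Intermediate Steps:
v(F, P) = 7 (v(F, P) = 1 + 6 = 7)
(W(2 - 1*(-4))*(-11 + v(2, -2)))*96 = ((-3*(2 - 1*(-4)))*(-11 + 7))*96 = (-3*(2 + 4)*(-4))*96 = (-3*6*(-4))*96 = -18*(-4)*96 = 72*96 = 6912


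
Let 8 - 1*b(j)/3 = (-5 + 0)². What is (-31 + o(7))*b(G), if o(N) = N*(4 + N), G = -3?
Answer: -2346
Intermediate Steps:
b(j) = -51 (b(j) = 24 - 3*(-5 + 0)² = 24 - 3*(-5)² = 24 - 3*25 = 24 - 75 = -51)
(-31 + o(7))*b(G) = (-31 + 7*(4 + 7))*(-51) = (-31 + 7*11)*(-51) = (-31 + 77)*(-51) = 46*(-51) = -2346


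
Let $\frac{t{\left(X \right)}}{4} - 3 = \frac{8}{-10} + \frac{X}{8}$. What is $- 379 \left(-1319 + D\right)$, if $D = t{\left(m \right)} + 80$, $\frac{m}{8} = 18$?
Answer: $\frac{2194789}{5} \approx 4.3896 \cdot 10^{5}$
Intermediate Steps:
$m = 144$ ($m = 8 \cdot 18 = 144$)
$t{\left(X \right)} = \frac{44}{5} + \frac{X}{2}$ ($t{\left(X \right)} = 12 + 4 \left(\frac{8}{-10} + \frac{X}{8}\right) = 12 + 4 \left(8 \left(- \frac{1}{10}\right) + X \frac{1}{8}\right) = 12 + 4 \left(- \frac{4}{5} + \frac{X}{8}\right) = 12 + \left(- \frac{16}{5} + \frac{X}{2}\right) = \frac{44}{5} + \frac{X}{2}$)
$D = \frac{804}{5}$ ($D = \left(\frac{44}{5} + \frac{1}{2} \cdot 144\right) + 80 = \left(\frac{44}{5} + 72\right) + 80 = \frac{404}{5} + 80 = \frac{804}{5} \approx 160.8$)
$- 379 \left(-1319 + D\right) = - 379 \left(-1319 + \frac{804}{5}\right) = \left(-379\right) \left(- \frac{5791}{5}\right) = \frac{2194789}{5}$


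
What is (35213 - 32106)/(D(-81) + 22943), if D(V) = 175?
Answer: 3107/23118 ≈ 0.13440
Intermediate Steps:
(35213 - 32106)/(D(-81) + 22943) = (35213 - 32106)/(175 + 22943) = 3107/23118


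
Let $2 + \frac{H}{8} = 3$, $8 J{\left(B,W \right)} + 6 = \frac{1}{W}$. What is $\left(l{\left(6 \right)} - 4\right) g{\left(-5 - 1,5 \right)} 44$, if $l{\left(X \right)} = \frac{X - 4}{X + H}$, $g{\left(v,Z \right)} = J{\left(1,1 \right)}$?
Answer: $\frac{1485}{14} \approx 106.07$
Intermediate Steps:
$J{\left(B,W \right)} = - \frac{3}{4} + \frac{1}{8 W}$
$g{\left(v,Z \right)} = - \frac{5}{8}$ ($g{\left(v,Z \right)} = \frac{1 - 6}{8 \cdot 1} = \frac{1}{8} \cdot 1 \left(1 - 6\right) = \frac{1}{8} \cdot 1 \left(-5\right) = - \frac{5}{8}$)
$H = 8$ ($H = -16 + 8 \cdot 3 = -16 + 24 = 8$)
$l{\left(X \right)} = \frac{-4 + X}{8 + X}$ ($l{\left(X \right)} = \frac{X - 4}{X + 8} = \frac{-4 + X}{8 + X}$)
$\left(l{\left(6 \right)} - 4\right) g{\left(-5 - 1,5 \right)} 44 = \left(\frac{-4 + 6}{8 + 6} - 4\right) \left(- \frac{5}{8}\right) 44 = \left(\frac{1}{14} \cdot 2 - 4\right) \left(- \frac{5}{8}\right) 44 = \left(\frac{1}{7} - 4\right) \left(- \frac{5}{8}\right) 44 = \left(- \frac{27}{7}\right) \left(- \frac{5}{8}\right) 44 = \frac{135}{56} \cdot 44 = \frac{1485}{14}$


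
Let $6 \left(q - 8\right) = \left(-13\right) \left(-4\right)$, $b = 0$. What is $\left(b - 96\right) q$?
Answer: $-1600$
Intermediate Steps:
$q = \frac{50}{3}$ ($q = 8 + \frac{\left(-13\right) \left(-4\right)}{6} = 8 + \frac{1}{6} \cdot 52 = 8 + \frac{26}{3} = \frac{50}{3} \approx 16.667$)
$\left(b - 96\right) q = \left(0 - 96\right) \frac{50}{3} = \left(-96\right) \frac{50}{3} = -1600$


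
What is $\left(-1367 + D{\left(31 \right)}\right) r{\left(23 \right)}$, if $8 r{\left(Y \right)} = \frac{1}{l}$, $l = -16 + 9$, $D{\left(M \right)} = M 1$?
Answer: $\frac{167}{7} \approx 23.857$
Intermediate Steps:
$D{\left(M \right)} = M$
$l = -7$
$r{\left(Y \right)} = - \frac{1}{56}$ ($r{\left(Y \right)} = \frac{1}{8 \left(-7\right)} = \frac{1}{8} \left(- \frac{1}{7}\right) = - \frac{1}{56}$)
$\left(-1367 + D{\left(31 \right)}\right) r{\left(23 \right)} = \left(-1367 + 31\right) \left(- \frac{1}{56}\right) = \left(-1336\right) \left(- \frac{1}{56}\right) = \frac{167}{7}$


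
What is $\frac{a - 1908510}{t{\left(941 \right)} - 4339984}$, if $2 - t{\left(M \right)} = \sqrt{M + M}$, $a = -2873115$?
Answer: $\frac{3458694405125}{3139240626407} - \frac{1593875 \sqrt{1882}}{6278481252814} \approx 1.1018$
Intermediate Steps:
$t{\left(M \right)} = 2 - \sqrt{2} \sqrt{M}$ ($t{\left(M \right)} = 2 - \sqrt{M + M} = 2 - \sqrt{2 M} = 2 - \sqrt{2} \sqrt{M}$)
$\frac{a - 1908510}{t{\left(941 \right)} - 4339984} = \frac{-2873115 - 1908510}{\left(2 - \sqrt{2} \sqrt{941}\right) - 4339984} = - \frac{4781625}{\left(2 - \sqrt{1882}\right) - 4339984} = - \frac{4781625}{-4339982 - \sqrt{1882}}$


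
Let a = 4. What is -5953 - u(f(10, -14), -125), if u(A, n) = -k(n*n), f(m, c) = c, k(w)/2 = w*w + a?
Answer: 488275305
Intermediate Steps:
k(w) = 8 + 2*w² (k(w) = 2*(w*w + 4) = 2*(w² + 4) = 2*(4 + w²) = 8 + 2*w²)
u(A, n) = -8 - 2*n⁴ (u(A, n) = -(8 + 2*(n*n)²) = -(8 + 2*(n²)²) = -(8 + 2*n⁴) = -8 - 2*n⁴)
-5953 - u(f(10, -14), -125) = -5953 - (-8 - 2*(-125)⁴) = -5953 - (-8 - 2*244140625) = -5953 - (-8 - 488281250) = -5953 - 1*(-488281258) = -5953 + 488281258 = 488275305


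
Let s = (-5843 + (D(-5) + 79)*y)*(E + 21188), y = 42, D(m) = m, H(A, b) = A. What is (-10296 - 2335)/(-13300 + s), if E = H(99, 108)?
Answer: 743/3425485 ≈ 0.00021690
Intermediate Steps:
E = 99
s = -58219945 (s = (-5843 + (-5 + 79)*42)*(99 + 21188) = (-5843 + 74*42)*21287 = (-5843 + 3108)*21287 = -2735*21287 = -58219945)
(-10296 - 2335)/(-13300 + s) = (-10296 - 2335)/(-13300 - 58219945) = -12631/(-58233245) = -12631*(-1/58233245) = 743/3425485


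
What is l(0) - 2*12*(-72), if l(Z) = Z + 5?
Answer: 1733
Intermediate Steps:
l(Z) = 5 + Z
l(0) - 2*12*(-72) = (5 + 0) - 2*12*(-72) = 5 - 24*(-72) = 5 + 1728 = 1733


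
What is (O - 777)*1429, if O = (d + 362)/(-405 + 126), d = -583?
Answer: -309467098/279 ≈ -1.1092e+6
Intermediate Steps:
O = 221/279 (O = (-583 + 362)/(-405 + 126) = -221/(-279) = -221*(-1/279) = 221/279 ≈ 0.79211)
(O - 777)*1429 = (221/279 - 777)*1429 = -216562/279*1429 = -309467098/279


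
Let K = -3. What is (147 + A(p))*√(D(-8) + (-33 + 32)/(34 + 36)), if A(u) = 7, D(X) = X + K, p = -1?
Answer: 11*I*√53970/5 ≈ 511.09*I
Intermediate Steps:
D(X) = -3 + X (D(X) = X - 3 = -3 + X)
(147 + A(p))*√(D(-8) + (-33 + 32)/(34 + 36)) = (147 + 7)*√((-3 - 8) + (-33 + 32)/(34 + 36)) = 154*√(-11 - 1/70) = 154*√(-771/70) = 154*(I*√53970/70) = 11*I*√53970/5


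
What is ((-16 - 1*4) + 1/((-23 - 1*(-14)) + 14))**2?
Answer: 9801/25 ≈ 392.04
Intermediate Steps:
((-16 - 1*4) + 1/((-23 - 1*(-14)) + 14))**2 = ((-16 - 4) + 1/((-23 + 14) + 14))**2 = (-20 + 1/(-9 + 14))**2 = (-20 + 1/5)**2 = (-99/5)**2 = 9801/25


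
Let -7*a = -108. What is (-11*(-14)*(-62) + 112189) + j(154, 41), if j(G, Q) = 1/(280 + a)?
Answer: 212261595/2068 ≈ 1.0264e+5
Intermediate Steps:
a = 108/7 (a = -1/7*(-108) = 108/7 ≈ 15.429)
j(G, Q) = 7/2068 (j(G, Q) = 1/(280 + 108/7) = 1/(2068/7) = 7/2068)
(-11*(-14)*(-62) + 112189) + j(154, 41) = (-11*(-14)*(-62) + 112189) + 7/2068 = (154*(-62) + 112189) + 7/2068 = (-9548 + 112189) + 7/2068 = 102641 + 7/2068 = 212261595/2068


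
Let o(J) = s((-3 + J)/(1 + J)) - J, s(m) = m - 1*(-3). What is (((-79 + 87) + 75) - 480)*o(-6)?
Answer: -21438/5 ≈ -4287.6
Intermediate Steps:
s(m) = 3 + m (s(m) = m + 3 = 3 + m)
o(J) = 3 - J + (-3 + J)/(1 + J) (o(J) = (3 + (-3 + J)/(1 + J)) - J = 3 - J + (-3 + J)/(1 + J))
(((-79 + 87) + 75) - 480)*o(-6) = (((-79 + 87) + 75) - 480)*(-6*(3 - 1*(-6))/(1 - 6)) = ((8 + 75) - 480)*(-6*(3 + 6)/(-5)) = (83 - 480)*(-6*(-⅕)*9) = -397*54/5 = -21438/5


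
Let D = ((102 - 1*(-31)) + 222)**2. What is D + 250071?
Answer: 376096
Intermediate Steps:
D = 126025 (D = ((102 + 31) + 222)**2 = (133 + 222)**2 = 355**2 = 126025)
D + 250071 = 126025 + 250071 = 376096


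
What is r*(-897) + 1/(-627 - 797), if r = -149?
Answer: 190321871/1424 ≈ 1.3365e+5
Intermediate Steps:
r*(-897) + 1/(-627 - 797) = -149*(-897) + 1/(-627 - 797) = 133653 + 1/(-1424) = 133653 - 1/1424 = 190321871/1424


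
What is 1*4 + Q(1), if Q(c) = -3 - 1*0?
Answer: 1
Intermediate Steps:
Q(c) = -3 (Q(c) = -3 + 0 = -3)
1*4 + Q(1) = 1*4 - 3 = 4 - 3 = 1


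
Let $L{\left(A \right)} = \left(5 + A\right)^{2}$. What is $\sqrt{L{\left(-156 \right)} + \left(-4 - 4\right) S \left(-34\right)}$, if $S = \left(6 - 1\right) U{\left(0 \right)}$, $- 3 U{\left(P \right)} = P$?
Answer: $151$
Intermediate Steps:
$U{\left(P \right)} = - \frac{P}{3}$
$S = 0$ ($S = \left(6 - 1\right) \left(\left(- \frac{1}{3}\right) 0\right) = 5 \cdot 0 = 0$)
$\sqrt{L{\left(-156 \right)} + \left(-4 - 4\right) S \left(-34\right)} = \sqrt{\left(5 - 156\right)^{2} + \left(-4 - 4\right) 0 \left(-34\right)} = \sqrt{\left(-151\right)^{2} + \left(-8\right) 0 \left(-34\right)} = \sqrt{22801 + 0 \left(-34\right)} = \sqrt{22801 + 0} = \sqrt{22801} = 151$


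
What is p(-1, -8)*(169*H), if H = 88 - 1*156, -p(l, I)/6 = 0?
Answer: 0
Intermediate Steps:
p(l, I) = 0 (p(l, I) = -6*0 = 0)
H = -68 (H = 88 - 156 = -68)
p(-1, -8)*(169*H) = 0*(169*(-68)) = 0*(-11492) = 0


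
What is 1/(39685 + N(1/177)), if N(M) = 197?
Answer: 1/39882 ≈ 2.5074e-5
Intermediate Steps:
1/(39685 + N(1/177)) = 1/(39685 + 197) = 1/39882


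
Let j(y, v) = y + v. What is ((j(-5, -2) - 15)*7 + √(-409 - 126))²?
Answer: (154 - I*√535)² ≈ 23181.0 - 7124.1*I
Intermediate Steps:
j(y, v) = v + y
((j(-5, -2) - 15)*7 + √(-409 - 126))² = (((-2 - 5) - 15)*7 + √(-409 - 126))² = ((-7 - 15)*7 + √(-535))² = (-22*7 + I*√535)² = (-154 + I*√535)²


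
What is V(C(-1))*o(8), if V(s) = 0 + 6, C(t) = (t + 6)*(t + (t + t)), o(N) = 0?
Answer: 0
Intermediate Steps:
C(t) = 3*t*(6 + t) (C(t) = (6 + t)*(t + 2*t) = (6 + t)*(3*t) = 3*t*(6 + t))
V(s) = 6
V(C(-1))*o(8) = 6*0 = 0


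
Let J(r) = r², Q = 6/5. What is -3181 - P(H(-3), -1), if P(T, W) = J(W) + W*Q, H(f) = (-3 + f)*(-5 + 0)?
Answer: -15904/5 ≈ -3180.8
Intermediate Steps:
Q = 6/5 (Q = 6*(⅕) = 6/5 ≈ 1.2000)
H(f) = 15 - 5*f (H(f) = (-3 + f)*(-5) = 15 - 5*f)
P(T, W) = W² + 6*W/5 (P(T, W) = W² + W*(6/5) = W² + 6*W/5)
-3181 - P(H(-3), -1) = -3181 - (-1)*(6 + 5*(-1))/5 = -3181 - (-1)*(6 - 5)/5 = -3181 - (-1)/5 = -3181 - 1*(-⅕) = -3181 + ⅕ = -15904/5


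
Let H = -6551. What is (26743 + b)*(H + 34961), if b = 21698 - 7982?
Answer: 1149440190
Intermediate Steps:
b = 13716
(26743 + b)*(H + 34961) = (26743 + 13716)*(-6551 + 34961) = 40459*28410 = 1149440190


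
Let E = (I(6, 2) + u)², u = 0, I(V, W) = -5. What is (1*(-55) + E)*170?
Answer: -5100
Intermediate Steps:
E = 25 (E = (-5 + 0)² = (-5)² = 25)
(1*(-55) + E)*170 = (1*(-55) + 25)*170 = (-55 + 25)*170 = -30*170 = -5100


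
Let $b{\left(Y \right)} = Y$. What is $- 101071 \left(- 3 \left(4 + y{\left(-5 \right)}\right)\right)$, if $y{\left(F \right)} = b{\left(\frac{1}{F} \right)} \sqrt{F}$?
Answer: $1212852 - \frac{303213 i \sqrt{5}}{5} \approx 1.2129 \cdot 10^{6} - 1.356 \cdot 10^{5} i$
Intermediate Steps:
$y{\left(F \right)} = \frac{1}{\sqrt{F}}$ ($y{\left(F \right)} = \frac{\sqrt{F}}{F} = \frac{1}{\sqrt{F}}$)
$- 101071 \left(- 3 \left(4 + y{\left(-5 \right)}\right)\right) = - 101071 \left(- 3 \left(4 + \frac{1}{\sqrt{-5}}\right)\right) = - 101071 \left(- 3 \left(4 - \frac{i \sqrt{5}}{5}\right)\right) = - 101071 \left(-12 + \frac{3 i \sqrt{5}}{5}\right) = 1212852 - \frac{303213 i \sqrt{5}}{5}$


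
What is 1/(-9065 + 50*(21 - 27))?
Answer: -1/9365 ≈ -0.00010678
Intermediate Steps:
1/(-9065 + 50*(21 - 27)) = 1/(-9065 + 50*(-6)) = 1/(-9065 - 300) = 1/(-9365) = -1/9365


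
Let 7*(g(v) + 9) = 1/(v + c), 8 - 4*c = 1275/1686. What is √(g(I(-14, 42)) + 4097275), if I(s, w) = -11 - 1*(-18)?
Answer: √78763978463203418/138649 ≈ 2024.2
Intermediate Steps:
c = 4071/2248 (c = 2 - 1275/(4*1686) = 2 - ¼*425/562 = 2 - 425/2248 = 4071/2248 ≈ 1.8109)
I(s, w) = 7 (I(s, w) = -11 + 18 = 7)
g(v) = -9 + 1/(7*(4071/2248 + v)) (g(v) = -9 + 1/(7*(v + 4071/2248)) = -9 + 1/(7*(4071/2248 + v)))
√(g(I(-14, 42)) + 4097275) = √((-254225 - 141624*7)/(7*(4071 + 2248*7)) + 4097275) = √((-254225 - 991368)/(7*(4071 + 15736)) + 4097275) = √((⅐)*(-1245593)/19807 + 4097275) = √((⅐)*(1/19807)*(-1245593) + 4097275) = √(-1245593/138649 + 4097275) = √(568081835882/138649) = √78763978463203418/138649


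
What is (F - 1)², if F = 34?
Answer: 1089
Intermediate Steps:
(F - 1)² = (34 - 1)² = 33² = 1089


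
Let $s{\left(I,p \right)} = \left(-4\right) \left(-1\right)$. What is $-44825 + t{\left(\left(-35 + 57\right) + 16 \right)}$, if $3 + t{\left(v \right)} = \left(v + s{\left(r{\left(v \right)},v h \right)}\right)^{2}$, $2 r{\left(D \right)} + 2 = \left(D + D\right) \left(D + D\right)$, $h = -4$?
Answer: $-43064$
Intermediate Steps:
$r{\left(D \right)} = -1 + 2 D^{2}$ ($r{\left(D \right)} = -1 + \frac{\left(D + D\right) \left(D + D\right)}{2} = -1 + \frac{2 D 2 D}{2} = -1 + \frac{4 D^{2}}{2} = -1 + 2 D^{2}$)
$s{\left(I,p \right)} = 4$
$t{\left(v \right)} = -3 + \left(4 + v\right)^{2}$ ($t{\left(v \right)} = -3 + \left(v + 4\right)^{2} = -3 + \left(4 + v\right)^{2}$)
$-44825 + t{\left(\left(-35 + 57\right) + 16 \right)} = -44825 - \left(3 - \left(4 + \left(\left(-35 + 57\right) + 16\right)\right)^{2}\right) = -44825 - \left(3 - \left(4 + \left(22 + 16\right)\right)^{2}\right) = -44825 - \left(3 - \left(4 + 38\right)^{2}\right) = -44825 - \left(3 - 42^{2}\right) = -44825 + \left(-3 + 1764\right) = -44825 + 1761 = -43064$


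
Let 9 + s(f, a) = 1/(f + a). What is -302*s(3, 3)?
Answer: 8003/3 ≈ 2667.7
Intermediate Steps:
s(f, a) = -9 + 1/(a + f) (s(f, a) = -9 + 1/(f + a) = -9 + 1/(a + f))
-302*s(3, 3) = -302*(1 - 9*3 - 9*3)/(3 + 3) = -302*(1 - 27 - 27)/6 = -151*(-53)/3 = -302*(-53/6) = 8003/3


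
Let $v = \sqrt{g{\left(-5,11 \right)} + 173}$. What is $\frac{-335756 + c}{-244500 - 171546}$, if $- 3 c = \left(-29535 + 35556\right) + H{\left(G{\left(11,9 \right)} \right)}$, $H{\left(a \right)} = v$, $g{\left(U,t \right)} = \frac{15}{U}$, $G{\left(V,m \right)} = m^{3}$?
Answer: $\frac{337763}{416046} + \frac{\sqrt{170}}{1248138} \approx 0.81185$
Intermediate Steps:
$v = \sqrt{170}$ ($v = \sqrt{\frac{15}{-5} + 173} = \sqrt{15 \left(- \frac{1}{5}\right) + 173} = \sqrt{-3 + 173} = \sqrt{170} \approx 13.038$)
$H{\left(a \right)} = \sqrt{170}$
$c = -2007 - \frac{\sqrt{170}}{3}$ ($c = - \frac{\left(-29535 + 35556\right) + \sqrt{170}}{3} = - \frac{6021 + \sqrt{170}}{3} = -2007 - \frac{\sqrt{170}}{3} \approx -2011.3$)
$\frac{-335756 + c}{-244500 - 171546} = \frac{-335756 - \left(2007 + \frac{\sqrt{170}}{3}\right)}{-244500 - 171546} = \frac{-337763 - \frac{\sqrt{170}}{3}}{-416046} = \left(-337763 - \frac{\sqrt{170}}{3}\right) \left(- \frac{1}{416046}\right) = \frac{337763}{416046} + \frac{\sqrt{170}}{1248138}$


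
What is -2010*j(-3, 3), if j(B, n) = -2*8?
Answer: 32160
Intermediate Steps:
j(B, n) = -16
-2010*j(-3, 3) = -2010*(-16) = 32160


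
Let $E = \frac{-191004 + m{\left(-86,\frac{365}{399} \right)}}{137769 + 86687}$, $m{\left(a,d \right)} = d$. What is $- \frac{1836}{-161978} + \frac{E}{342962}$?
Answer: $\frac{28190171729339045}{2487574834112876592} \approx 0.011332$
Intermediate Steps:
$E = - \frac{76210231}{89557944}$ ($E = \frac{-191004 + \frac{365}{399}}{137769 + 86687} = \frac{-191004 + 365 \cdot \frac{1}{399}}{224456} = \left(-191004 + \frac{365}{399}\right) \frac{1}{224456} = \left(- \frac{76210231}{399}\right) \frac{1}{224456} = - \frac{76210231}{89557944} \approx -0.85096$)
$- \frac{1836}{-161978} + \frac{E}{342962} = - \frac{1836}{-161978} - \frac{76210231}{89557944 \cdot 342962} = \left(-1836\right) \left(- \frac{1}{161978}\right) - \frac{76210231}{30714971590128} = \frac{918}{80989} - \frac{76210231}{30714971590128} = \frac{28190171729339045}{2487574834112876592}$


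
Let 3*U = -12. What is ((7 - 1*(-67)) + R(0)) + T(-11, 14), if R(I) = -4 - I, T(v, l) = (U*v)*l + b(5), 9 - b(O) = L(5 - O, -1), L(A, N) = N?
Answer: 696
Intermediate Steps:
U = -4 (U = (⅓)*(-12) = -4)
b(O) = 10 (b(O) = 9 - 1*(-1) = 9 + 1 = 10)
T(v, l) = 10 - 4*l*v (T(v, l) = (-4*v)*l + 10 = -4*l*v + 10 = 10 - 4*l*v)
((7 - 1*(-67)) + R(0)) + T(-11, 14) = ((7 - 1*(-67)) + (-4 - 1*0)) + (10 - 4*14*(-11)) = ((7 + 67) + (-4 + 0)) + (10 + 616) = (74 - 4) + 626 = 70 + 626 = 696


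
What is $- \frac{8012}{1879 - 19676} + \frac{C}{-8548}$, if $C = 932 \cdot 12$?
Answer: $- \frac{32638768}{38032189} \approx -0.85819$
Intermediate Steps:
$C = 11184$
$- \frac{8012}{1879 - 19676} + \frac{C}{-8548} = - \frac{8012}{1879 - 19676} + \frac{11184}{-8548} = - \frac{8012}{1879 - 19676} + 11184 \left(- \frac{1}{8548}\right) = - \frac{8012}{-17797} - \frac{2796}{2137} = \left(-8012\right) \left(- \frac{1}{17797}\right) - \frac{2796}{2137} = \frac{8012}{17797} - \frac{2796}{2137} = - \frac{32638768}{38032189}$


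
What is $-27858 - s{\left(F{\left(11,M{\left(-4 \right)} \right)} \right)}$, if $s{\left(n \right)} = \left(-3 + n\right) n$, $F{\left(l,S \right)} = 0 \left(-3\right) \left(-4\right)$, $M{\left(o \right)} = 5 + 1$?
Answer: $-27858$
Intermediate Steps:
$M{\left(o \right)} = 6$
$F{\left(l,S \right)} = 0$ ($F{\left(l,S \right)} = 0 \left(-4\right) = 0$)
$s{\left(n \right)} = n \left(-3 + n\right)$
$-27858 - s{\left(F{\left(11,M{\left(-4 \right)} \right)} \right)} = -27858 - 0 \left(-3 + 0\right) = -27858 - 0 \left(-3\right) = -27858 - 0 = -27858 + 0 = -27858$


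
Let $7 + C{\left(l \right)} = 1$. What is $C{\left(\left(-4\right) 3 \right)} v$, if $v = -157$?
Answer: $942$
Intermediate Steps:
$C{\left(l \right)} = -6$ ($C{\left(l \right)} = -7 + 1 = -6$)
$C{\left(\left(-4\right) 3 \right)} v = \left(-6\right) \left(-157\right) = 942$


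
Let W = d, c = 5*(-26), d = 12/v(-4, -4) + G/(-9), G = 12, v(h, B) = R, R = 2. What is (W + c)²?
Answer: 141376/9 ≈ 15708.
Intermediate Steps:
v(h, B) = 2
d = 14/3 (d = 12/2 + 12/(-9) = 12*(½) + 12*(-⅑) = 6 - 4/3 = 14/3 ≈ 4.6667)
c = -130
W = 14/3 ≈ 4.6667
(W + c)² = (14/3 - 130)² = (-376/3)² = 141376/9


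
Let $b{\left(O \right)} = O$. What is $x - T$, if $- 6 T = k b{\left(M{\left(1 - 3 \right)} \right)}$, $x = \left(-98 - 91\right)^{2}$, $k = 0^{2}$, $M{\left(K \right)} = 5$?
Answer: $35721$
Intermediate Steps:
$k = 0$
$x = 35721$ ($x = \left(-189\right)^{2} = 35721$)
$T = 0$ ($T = - \frac{0 \cdot 5}{6} = \left(- \frac{1}{6}\right) 0 = 0$)
$x - T = 35721 - 0 = 35721 + 0 = 35721$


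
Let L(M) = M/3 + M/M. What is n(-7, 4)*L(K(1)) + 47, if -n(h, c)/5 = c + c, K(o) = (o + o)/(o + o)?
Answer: -19/3 ≈ -6.3333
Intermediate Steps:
K(o) = 1 (K(o) = (2*o)/((2*o)) = (2*o)*(1/(2*o)) = 1)
n(h, c) = -10*c (n(h, c) = -5*(c + c) = -10*c)
L(M) = 1 + M/3 (L(M) = M*(1/3) + 1 = M/3 + 1 = 1 + M/3)
n(-7, 4)*L(K(1)) + 47 = (-10*4)*(1 + (1/3)*1) + 47 = -40*(1 + 1/3) + 47 = -40*4/3 + 47 = -160/3 + 47 = -19/3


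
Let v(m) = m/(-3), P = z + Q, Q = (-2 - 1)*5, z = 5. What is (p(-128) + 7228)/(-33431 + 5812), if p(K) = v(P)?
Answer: -21694/82857 ≈ -0.26182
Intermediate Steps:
Q = -15 (Q = -3*5 = -15)
P = -10 (P = 5 - 15 = -10)
v(m) = -m/3 (v(m) = m*(-⅓) = -m/3)
p(K) = 10/3 (p(K) = -⅓*(-10) = 10/3)
(p(-128) + 7228)/(-33431 + 5812) = (10/3 + 7228)/(-33431 + 5812) = (21694/3)/(-27619) = (21694/3)*(-1/27619) = -21694/82857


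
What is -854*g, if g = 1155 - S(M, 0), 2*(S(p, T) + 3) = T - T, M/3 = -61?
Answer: -988932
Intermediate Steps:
M = -183 (M = 3*(-61) = -183)
S(p, T) = -3 (S(p, T) = -3 + (T - T)/2 = -3 + (1/2)*0 = -3 + 0 = -3)
g = 1158 (g = 1155 - 1*(-3) = 1155 + 3 = 1158)
-854*g = -854*1158 = -988932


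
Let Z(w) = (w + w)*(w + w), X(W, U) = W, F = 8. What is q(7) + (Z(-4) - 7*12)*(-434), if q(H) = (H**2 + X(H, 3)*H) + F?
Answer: 8786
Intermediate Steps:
Z(w) = 4*w**2 (Z(w) = (2*w)*(2*w) = 4*w**2)
q(H) = 8 + 2*H**2 (q(H) = (H**2 + H*H) + 8 = (H**2 + H**2) + 8 = 2*H**2 + 8 = 8 + 2*H**2)
q(7) + (Z(-4) - 7*12)*(-434) = (8 + 2*7**2) + (4*(-4)**2 - 7*12)*(-434) = (8 + 2*49) + (4*16 - 84)*(-434) = (8 + 98) + (64 - 84)*(-434) = 106 - 20*(-434) = 106 + 8680 = 8786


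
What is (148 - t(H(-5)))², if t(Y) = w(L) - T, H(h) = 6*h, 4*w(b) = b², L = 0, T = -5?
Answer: 20449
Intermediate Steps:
w(b) = b²/4
t(Y) = 5 (t(Y) = (¼)*0² - 1*(-5) = (¼)*0 + 5 = 0 + 5 = 5)
(148 - t(H(-5)))² = (148 - 1*5)² = (148 - 5)² = 143² = 20449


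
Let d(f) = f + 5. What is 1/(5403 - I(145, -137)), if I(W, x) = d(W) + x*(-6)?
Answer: 1/4431 ≈ 0.00022568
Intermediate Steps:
d(f) = 5 + f
I(W, x) = 5 + W - 6*x (I(W, x) = (5 + W) + x*(-6) = (5 + W) - 6*x = 5 + W - 6*x)
1/(5403 - I(145, -137)) = 1/(5403 - (5 + 145 - 6*(-137))) = 1/(5403 - (5 + 145 + 822)) = 1/(5403 - 1*972) = 1/(5403 - 972) = 1/4431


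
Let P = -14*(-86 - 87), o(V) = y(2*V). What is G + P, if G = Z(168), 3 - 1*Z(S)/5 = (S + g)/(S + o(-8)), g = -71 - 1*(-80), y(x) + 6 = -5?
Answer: 381724/157 ≈ 2431.4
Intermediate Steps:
y(x) = -11 (y(x) = -6 - 5 = -11)
o(V) = -11
g = 9 (g = -71 + 80 = 9)
P = 2422 (P = -14*(-173) = 2422)
Z(S) = 15 - 5*(9 + S)/(-11 + S) (Z(S) = 15 - 5*(S + 9)/(S - 11) = 15 - 5*(9 + S)/(-11 + S))
G = 1470/157 (G = 10*(-21 + 168)/(-11 + 168) = 10*147/157 = 10*(1/157)*147 = 1470/157 ≈ 9.3631)
G + P = 1470/157 + 2422 = 381724/157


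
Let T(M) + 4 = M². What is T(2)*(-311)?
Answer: 0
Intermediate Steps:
T(M) = -4 + M²
T(2)*(-311) = (-4 + 2²)*(-311) = (-4 + 4)*(-311) = 0*(-311) = 0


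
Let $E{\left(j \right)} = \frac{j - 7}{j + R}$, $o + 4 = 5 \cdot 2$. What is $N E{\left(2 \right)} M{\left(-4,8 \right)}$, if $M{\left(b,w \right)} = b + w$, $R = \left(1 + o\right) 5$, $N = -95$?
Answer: $\frac{1900}{37} \approx 51.351$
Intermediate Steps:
$o = 6$ ($o = -4 + 5 \cdot 2 = -4 + 10 = 6$)
$R = 35$ ($R = \left(1 + 6\right) 5 = 7 \cdot 5 = 35$)
$E{\left(j \right)} = \frac{-7 + j}{35 + j}$ ($E{\left(j \right)} = \frac{j - 7}{j + 35} = \frac{-7 + j}{35 + j}$)
$N E{\left(2 \right)} M{\left(-4,8 \right)} = - 95 \frac{-7 + 2}{35 + 2} \left(-4 + 8\right) = - 95 \cdot \frac{1}{37} \left(-5\right) 4 = \left(-95\right) \left(- \frac{5}{37}\right) 4 = \frac{475}{37} \cdot 4 = \frac{1900}{37}$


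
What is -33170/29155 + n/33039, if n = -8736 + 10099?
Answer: -211233073/192650409 ≈ -1.0965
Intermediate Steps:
n = 1363
-33170/29155 + n/33039 = -33170/29155 + 1363/33039 = -33170*1/29155 + 1363*(1/33039) = -6634/5831 + 1363/33039 = -211233073/192650409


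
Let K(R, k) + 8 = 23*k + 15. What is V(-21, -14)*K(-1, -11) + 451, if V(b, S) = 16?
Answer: -3485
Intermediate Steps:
K(R, k) = 7 + 23*k (K(R, k) = -8 + (23*k + 15) = -8 + (15 + 23*k) = 7 + 23*k)
V(-21, -14)*K(-1, -11) + 451 = 16*(7 + 23*(-11)) + 451 = 16*(7 - 253) + 451 = 16*(-246) + 451 = -3936 + 451 = -3485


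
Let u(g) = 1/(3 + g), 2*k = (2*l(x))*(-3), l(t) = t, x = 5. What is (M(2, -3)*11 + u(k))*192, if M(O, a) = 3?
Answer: 6320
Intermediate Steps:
k = -15 (k = ((2*5)*(-3))/2 = (10*(-3))/2 = (1/2)*(-30) = -15)
(M(2, -3)*11 + u(k))*192 = (3*11 + 1/(3 - 15))*192 = (33 + 1/(-12))*192 = (33 - 1/12)*192 = (395/12)*192 = 6320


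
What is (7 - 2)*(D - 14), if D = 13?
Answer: -5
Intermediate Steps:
(7 - 2)*(D - 14) = (7 - 2)*(13 - 14) = 5*(-1) = -5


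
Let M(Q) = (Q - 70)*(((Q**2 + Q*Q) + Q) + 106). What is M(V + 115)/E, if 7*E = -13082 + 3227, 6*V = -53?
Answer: -155541043/266085 ≈ -584.55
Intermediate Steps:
V = -53/6 (V = (1/6)*(-53) = -53/6 ≈ -8.8333)
M(Q) = (-70 + Q)*(106 + Q + 2*Q**2) (M(Q) = (-70 + Q)*(((Q**2 + Q**2) + Q) + 106) = (-70 + Q)*((2*Q**2 + Q) + 106) = (-70 + Q)*((Q + 2*Q**2) + 106) = (-70 + Q)*(106 + Q + 2*Q**2))
E = -9855/7 (E = (-13082 + 3227)/7 = (1/7)*(-9855) = -9855/7 ≈ -1407.9)
M(V + 115)/E = (-7420 - 139*(-53/6 + 115)**2 + 2*(-53/6 + 115)**3 + 36*(-53/6 + 115))/(-9855/7) = (-7420 - 139*(637/6)**2 + 2*(637/6)**3 + 36*(637/6))*(-7/9855) = (-7420 - 139*405769/36 + 2*(258474853/216) + 3822)*(-7/9855) = (-7420 - 56401891/36 + 258474853/108 + 3822)*(-7/9855) = (22220149/27)*(-7/9855) = -155541043/266085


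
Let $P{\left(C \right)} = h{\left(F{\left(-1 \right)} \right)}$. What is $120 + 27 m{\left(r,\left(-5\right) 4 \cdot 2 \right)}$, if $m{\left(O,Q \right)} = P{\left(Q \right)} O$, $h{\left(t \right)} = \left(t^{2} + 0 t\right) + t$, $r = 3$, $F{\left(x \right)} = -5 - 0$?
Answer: $1740$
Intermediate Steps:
$F{\left(x \right)} = -5$ ($F{\left(x \right)} = -5 + 0 = -5$)
$h{\left(t \right)} = t + t^{2}$ ($h{\left(t \right)} = \left(t^{2} + 0\right) + t = t^{2} + t = t + t^{2}$)
$P{\left(C \right)} = 20$ ($P{\left(C \right)} = - 5 \left(1 - 5\right) = \left(-5\right) \left(-4\right) = 20$)
$m{\left(O,Q \right)} = 20 O$
$120 + 27 m{\left(r,\left(-5\right) 4 \cdot 2 \right)} = 120 + 27 \cdot 20 \cdot 3 = 120 + 27 \cdot 60 = 120 + 1620 = 1740$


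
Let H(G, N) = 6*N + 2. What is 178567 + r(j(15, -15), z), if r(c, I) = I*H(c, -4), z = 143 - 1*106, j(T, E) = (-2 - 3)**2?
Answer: 177753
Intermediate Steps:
j(T, E) = 25 (j(T, E) = (-5)**2 = 25)
H(G, N) = 2 + 6*N
z = 37 (z = 143 - 106 = 37)
r(c, I) = -22*I (r(c, I) = I*(2 + 6*(-4)) = I*(2 - 24) = I*(-22) = -22*I)
178567 + r(j(15, -15), z) = 178567 - 22*37 = 178567 - 814 = 177753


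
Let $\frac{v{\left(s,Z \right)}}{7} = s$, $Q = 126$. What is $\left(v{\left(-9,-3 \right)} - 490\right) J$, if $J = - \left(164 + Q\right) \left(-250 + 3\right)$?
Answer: $-39611390$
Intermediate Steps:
$J = 71630$ ($J = - \left(164 + 126\right) \left(-250 + 3\right) = - 290 \left(-247\right) = \left(-1\right) \left(-71630\right) = 71630$)
$v{\left(s,Z \right)} = 7 s$
$\left(v{\left(-9,-3 \right)} - 490\right) J = \left(7 \left(-9\right) - 490\right) 71630 = \left(-63 - 490\right) 71630 = \left(-553\right) 71630 = -39611390$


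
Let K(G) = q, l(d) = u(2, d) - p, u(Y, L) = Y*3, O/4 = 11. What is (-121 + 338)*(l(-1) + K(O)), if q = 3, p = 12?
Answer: -651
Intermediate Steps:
O = 44 (O = 4*11 = 44)
u(Y, L) = 3*Y
l(d) = -6 (l(d) = 3*2 - 1*12 = 6 - 12 = -6)
K(G) = 3
(-121 + 338)*(l(-1) + K(O)) = (-121 + 338)*(-6 + 3) = 217*(-3) = -651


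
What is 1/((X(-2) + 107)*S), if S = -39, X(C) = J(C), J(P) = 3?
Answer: -1/4290 ≈ -0.00023310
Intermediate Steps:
X(C) = 3
1/((X(-2) + 107)*S) = 1/((3 + 107)*(-39)) = 1/(110*(-39)) = 1/(-4290) = -1/4290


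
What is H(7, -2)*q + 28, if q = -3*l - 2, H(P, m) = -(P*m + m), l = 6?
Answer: -292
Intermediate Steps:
H(P, m) = -m - P*m (H(P, m) = -(m + P*m) = -m - P*m)
q = -20 (q = -3*6 - 2 = -18 - 2 = -20)
H(7, -2)*q + 28 = -1*(-2)*(1 + 7)*(-20) + 28 = -1*(-2)*8*(-20) + 28 = 16*(-20) + 28 = -320 + 28 = -292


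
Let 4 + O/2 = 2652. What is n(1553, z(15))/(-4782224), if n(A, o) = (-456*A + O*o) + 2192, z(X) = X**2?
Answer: -60703/597778 ≈ -0.10155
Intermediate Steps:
O = 5296 (O = -8 + 2*2652 = -8 + 5304 = 5296)
n(A, o) = 2192 - 456*A + 5296*o (n(A, o) = (-456*A + 5296*o) + 2192 = 2192 - 456*A + 5296*o)
n(1553, z(15))/(-4782224) = (2192 - 456*1553 + 5296*15**2)/(-4782224) = (2192 - 708168 + 5296*225)*(-1/4782224) = (2192 - 708168 + 1191600)*(-1/4782224) = 485624*(-1/4782224) = -60703/597778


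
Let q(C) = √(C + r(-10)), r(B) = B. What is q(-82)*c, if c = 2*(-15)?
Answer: -60*I*√23 ≈ -287.75*I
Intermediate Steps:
c = -30
q(C) = √(-10 + C) (q(C) = √(C - 10) = √(-10 + C))
q(-82)*c = √(-10 - 82)*(-30) = √(-92)*(-30) = (2*I*√23)*(-30) = -60*I*√23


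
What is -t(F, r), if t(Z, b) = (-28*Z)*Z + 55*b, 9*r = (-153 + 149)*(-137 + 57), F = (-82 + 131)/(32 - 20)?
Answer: -53593/36 ≈ -1488.7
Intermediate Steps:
F = 49/12 ≈ 4.0833
r = 320/9 (r = ((-153 + 149)*(-137 + 57))/9 = (-4*(-80))/9 = (1/9)*320 = 320/9 ≈ 35.556)
t(Z, b) = -28*Z**2 + 55*b
-t(F, r) = -(-28*(49/12)**2 + 55*(320/9)) = -(-28*2401/144 + 17600/9) = -(-16807/36 + 17600/9) = -1*53593/36 = -53593/36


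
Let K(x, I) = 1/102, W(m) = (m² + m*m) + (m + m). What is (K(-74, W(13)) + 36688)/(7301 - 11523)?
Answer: -3742177/430644 ≈ -8.6897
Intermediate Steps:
W(m) = 2*m + 2*m² (W(m) = (m² + m²) + 2*m = 2*m² + 2*m = 2*m + 2*m²)
K(x, I) = 1/102
(K(-74, W(13)) + 36688)/(7301 - 11523) = (1/102 + 36688)/(7301 - 11523) = (3742177/102)/(-4222) = (3742177/102)*(-1/4222) = -3742177/430644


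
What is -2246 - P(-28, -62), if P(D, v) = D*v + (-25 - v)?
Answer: -4019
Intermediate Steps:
P(D, v) = -25 - v + D*v
-2246 - P(-28, -62) = -2246 - (-25 - 1*(-62) - 28*(-62)) = -2246 - (-25 + 62 + 1736) = -2246 - 1*1773 = -2246 - 1773 = -4019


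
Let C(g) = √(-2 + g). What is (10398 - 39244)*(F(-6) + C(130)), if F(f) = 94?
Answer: -2711524 - 230768*√2 ≈ -3.0379e+6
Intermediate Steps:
(10398 - 39244)*(F(-6) + C(130)) = (10398 - 39244)*(94 + √(-2 + 130)) = -28846*(94 + √128) = -28846*(94 + 8*√2) = -2711524 - 230768*√2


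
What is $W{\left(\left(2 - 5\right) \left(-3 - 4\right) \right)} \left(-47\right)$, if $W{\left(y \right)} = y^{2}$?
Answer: $-20727$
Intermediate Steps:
$W{\left(\left(2 - 5\right) \left(-3 - 4\right) \right)} \left(-47\right) = \left(\left(2 - 5\right) \left(-3 - 4\right)\right)^{2} \left(-47\right) = \left(\left(-3\right) \left(-7\right)\right)^{2} \left(-47\right) = 21^{2} \left(-47\right) = 441 \left(-47\right) = -20727$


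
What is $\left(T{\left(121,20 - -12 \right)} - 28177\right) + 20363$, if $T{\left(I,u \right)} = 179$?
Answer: $-7635$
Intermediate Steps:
$\left(T{\left(121,20 - -12 \right)} - 28177\right) + 20363 = \left(179 - 28177\right) + 20363 = -27998 + 20363 = -7635$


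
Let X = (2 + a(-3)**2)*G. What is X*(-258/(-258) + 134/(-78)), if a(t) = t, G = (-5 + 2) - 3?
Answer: 616/13 ≈ 47.385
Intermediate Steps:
G = -6 (G = -3 - 3 = -6)
X = -66 (X = (2 + (-3)**2)*(-6) = (2 + 9)*(-6) = 11*(-6) = -66)
X*(-258/(-258) + 134/(-78)) = -66*(-258/(-258) + 134/(-78)) = -66*(-258*(-1/258) + 134*(-1/78)) = -66*(1 - 67/39) = -66*(-28/39) = 616/13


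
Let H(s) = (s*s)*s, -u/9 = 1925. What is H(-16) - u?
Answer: 13229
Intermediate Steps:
u = -17325 (u = -9*1925 = -17325)
H(s) = s³ (H(s) = s²*s = s³)
H(-16) - u = (-16)³ - 1*(-17325) = -4096 + 17325 = 13229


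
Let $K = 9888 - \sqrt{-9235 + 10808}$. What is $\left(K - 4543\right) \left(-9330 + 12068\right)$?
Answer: $14634610 - 30118 \sqrt{13} \approx 1.4526 \cdot 10^{7}$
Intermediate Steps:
$K = 9888 - 11 \sqrt{13}$ ($K = 9888 - \sqrt{1573} = 9888 - 11 \sqrt{13} \approx 9848.3$)
$\left(K - 4543\right) \left(-9330 + 12068\right) = \left(\left(9888 - 11 \sqrt{13}\right) - 4543\right) \left(-9330 + 12068\right) = \left(5345 - 11 \sqrt{13}\right) 2738 = 14634610 - 30118 \sqrt{13}$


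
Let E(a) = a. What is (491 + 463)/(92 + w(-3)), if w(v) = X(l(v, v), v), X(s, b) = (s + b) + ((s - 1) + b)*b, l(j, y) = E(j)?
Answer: 954/107 ≈ 8.9159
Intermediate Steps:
l(j, y) = j
X(s, b) = b + s + b*(-1 + b + s) (X(s, b) = (b + s) + ((-1 + s) + b)*b = (b + s) + (-1 + b + s)*b = (b + s) + b*(-1 + b + s) = b + s + b*(-1 + b + s))
w(v) = v + 2*v² (w(v) = v + v² + v*v = v + v² + v² = v + 2*v²)
(491 + 463)/(92 + w(-3)) = (491 + 463)/(92 - 3*(1 + 2*(-3))) = 954/(92 - 3*(1 - 6)) = 954/(92 - 3*(-5)) = 954/(92 + 15) = 954/107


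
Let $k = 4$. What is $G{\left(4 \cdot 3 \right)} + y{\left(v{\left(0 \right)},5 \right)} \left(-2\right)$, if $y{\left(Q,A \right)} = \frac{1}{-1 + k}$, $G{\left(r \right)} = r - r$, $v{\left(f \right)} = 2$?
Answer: $- \frac{2}{3} \approx -0.66667$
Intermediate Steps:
$G{\left(r \right)} = 0$
$y{\left(Q,A \right)} = \frac{1}{3}$ ($y{\left(Q,A \right)} = \frac{1}{-1 + 4} = \frac{1}{3}$)
$G{\left(4 \cdot 3 \right)} + y{\left(v{\left(0 \right)},5 \right)} \left(-2\right) = 0 + \frac{1}{3} \left(-2\right) = 0 - \frac{2}{3} = - \frac{2}{3}$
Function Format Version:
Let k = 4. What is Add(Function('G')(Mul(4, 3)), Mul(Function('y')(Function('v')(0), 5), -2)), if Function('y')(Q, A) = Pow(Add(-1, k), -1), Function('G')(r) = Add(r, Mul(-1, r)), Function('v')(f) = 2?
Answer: Rational(-2, 3) ≈ -0.66667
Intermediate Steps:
Function('G')(r) = 0
Function('y')(Q, A) = Rational(1, 3) (Function('y')(Q, A) = Pow(Add(-1, 4), -1) = Pow(3, -1) = Rational(1, 3))
Add(Function('G')(Mul(4, 3)), Mul(Function('y')(Function('v')(0), 5), -2)) = Add(0, Mul(Rational(1, 3), -2)) = Add(0, Rational(-2, 3)) = Rational(-2, 3)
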